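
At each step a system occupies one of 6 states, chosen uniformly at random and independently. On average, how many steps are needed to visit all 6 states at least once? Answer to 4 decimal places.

Split into phases: going from k distinct to k+1 distinct takes on average 6/(6-k) steps.
E[T] = 6/6 + 6/5 + 6/4 + 6/3 + 6/2 + 6/1 = 6·H_{6}.
H_{6} = 2.45000, so E[T] = 14.70000.

14.7000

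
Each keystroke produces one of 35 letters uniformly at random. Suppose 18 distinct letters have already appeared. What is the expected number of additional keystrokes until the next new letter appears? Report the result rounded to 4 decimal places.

2.0588

The number of keystrokes until the next new letter is geometric with success probability 17/35, so its mean is 35/17.
E = 35/17 = 2.05882.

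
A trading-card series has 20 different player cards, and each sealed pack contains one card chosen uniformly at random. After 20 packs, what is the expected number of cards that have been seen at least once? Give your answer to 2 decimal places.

12.83

For each card, P(seen in 20 packs) = 1 - (19/20)^20 = 0.642.
By linearity of expectation, E[distinct seen] = 20·(1 - (19/20)^20) = 12.830.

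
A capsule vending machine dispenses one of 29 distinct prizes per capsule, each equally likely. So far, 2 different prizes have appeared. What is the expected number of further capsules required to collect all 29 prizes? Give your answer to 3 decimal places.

112.852

With k distinct prizes already seen, the next new one takes an expected 29/(29-k) capsules.
Sum over k = 2,...,28: E = 29/27 + 29/26 + 29/25 + ... + 29/2 + 29/1 = 112.8522.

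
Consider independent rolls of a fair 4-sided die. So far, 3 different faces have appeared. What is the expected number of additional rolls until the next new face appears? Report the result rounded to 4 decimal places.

4.0000

Each roll yields a new face with probability (4-3)/4 = 1/4, so the wait is geometric with mean 4/1.
E = 4/1 = 4.00000.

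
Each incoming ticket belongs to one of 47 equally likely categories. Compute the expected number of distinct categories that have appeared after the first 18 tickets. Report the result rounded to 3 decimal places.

For each category, P(seen in 18 tickets) = 1 - (46/47)^18 = 0.3210.
By linearity of expectation, E[distinct seen] = 47·(1 - (46/47)^18) = 15.0863.

15.086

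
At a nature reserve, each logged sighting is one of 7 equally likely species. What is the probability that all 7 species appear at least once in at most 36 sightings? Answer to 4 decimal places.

0.9729

By inclusion–exclusion over which species are missing,
P(all seen) = Σ_{j=0}^{7} (-1)^j C(7,j)((7-j)/7)^36
= 1.00000 - 0.02723 + 0.00012 - 0.00000 + 0.00000 - 0.00000 + 0.00000 - 0.00000
= 0.97289.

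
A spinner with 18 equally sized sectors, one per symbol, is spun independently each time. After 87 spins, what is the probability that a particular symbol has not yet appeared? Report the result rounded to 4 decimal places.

Each spin misses the fixed symbol with probability (18-1)/18 = 17/18, independently.
P(still missing after 87) = (17/18)^87 = 0.00692.

0.0069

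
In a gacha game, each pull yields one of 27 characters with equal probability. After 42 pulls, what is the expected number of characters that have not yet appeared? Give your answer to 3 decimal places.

5.533

For each character, P(unseen after 42) = (26/27)^42 = 0.2049.
By linearity of expectation, E[unseen] = 27·(26/27)^42 = 5.5331.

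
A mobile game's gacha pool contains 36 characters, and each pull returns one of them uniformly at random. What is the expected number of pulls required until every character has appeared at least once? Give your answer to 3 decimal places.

The wait to go from k to k+1 distinct characters is geometric with mean 36/(36-k).
E[T] = 36/36 + 36/35 + 36/34 + ... + 36/2 + 36/1 = 36·H_{36}.
H_{36} = 4.1746, so E[T] = 150.2841.

150.284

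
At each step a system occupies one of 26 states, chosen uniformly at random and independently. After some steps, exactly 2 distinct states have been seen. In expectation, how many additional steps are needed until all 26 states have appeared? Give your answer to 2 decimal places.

From k distinct to k+1 distinct takes on average 26/(26-k) steps.
Sum over k = 2,...,25: E = 26/24 + 26/23 + 26/22 + ... + 26/2 + 26/1 = 98.175.

98.17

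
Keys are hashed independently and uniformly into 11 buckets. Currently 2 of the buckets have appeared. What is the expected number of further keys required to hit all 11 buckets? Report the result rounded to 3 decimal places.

The wait to go from k to k+1 distinct buckets is geometric with mean 11/(11-k).
Sum over k = 2,...,10: E = 11/9 + 11/8 + 11/7 + ... + 11/2 + 11/1 = 31.1187.

31.119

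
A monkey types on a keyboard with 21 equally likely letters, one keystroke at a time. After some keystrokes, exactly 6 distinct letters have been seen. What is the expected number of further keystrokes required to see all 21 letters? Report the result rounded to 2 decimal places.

From k distinct to k+1 distinct takes on average 21/(21-k) keystrokes.
Sum over k = 6,...,20: E = 21/15 + 21/14 + 21/13 + ... + 21/2 + 21/1 = 69.683.

69.68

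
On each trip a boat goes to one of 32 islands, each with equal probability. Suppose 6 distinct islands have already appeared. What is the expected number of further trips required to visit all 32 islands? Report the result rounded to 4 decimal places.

123.3414

The wait to go from k to k+1 distinct islands is geometric with mean 32/(32-k).
Sum over k = 6,...,31: E = 32/26 + 32/25 + 32/24 + ... + 32/2 + 32/1 = 123.34143.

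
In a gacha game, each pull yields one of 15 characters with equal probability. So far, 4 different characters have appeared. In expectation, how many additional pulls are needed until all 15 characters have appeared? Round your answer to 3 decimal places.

With k distinct characters already seen, the next new one takes an expected 15/(15-k) pulls.
Sum over k = 4,...,14: E = 15/11 + 15/10 + 15/9 + ... + 15/2 + 15/1 = 45.2982.

45.298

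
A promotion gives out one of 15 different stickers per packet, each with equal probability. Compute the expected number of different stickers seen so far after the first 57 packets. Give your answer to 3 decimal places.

14.706

For each sticker, P(seen in 57 packets) = 1 - (14/15)^57 = 0.9804.
By linearity of expectation, E[distinct seen] = 15·(1 - (14/15)^57) = 14.7061.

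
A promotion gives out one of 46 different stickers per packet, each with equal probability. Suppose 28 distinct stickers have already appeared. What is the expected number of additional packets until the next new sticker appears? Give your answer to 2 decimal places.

Each packet yields a new sticker with probability (46-28)/46 = 18/46, so the wait is geometric with mean 46/18.
E = 46/18 = 2.556.

2.56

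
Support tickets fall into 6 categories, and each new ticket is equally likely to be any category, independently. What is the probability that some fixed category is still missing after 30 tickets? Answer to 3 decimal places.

On each ticket the fixed category fails to appear with probability 5/6.
P(still missing after 30) = (5/6)^30 = 0.0042.

0.004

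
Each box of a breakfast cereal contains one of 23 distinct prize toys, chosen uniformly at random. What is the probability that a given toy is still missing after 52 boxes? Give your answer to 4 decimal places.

Each box misses the fixed toy with probability (23-1)/23 = 22/23, independently.
P(still missing after 52) = (22/23)^52 = 0.09911.

0.0991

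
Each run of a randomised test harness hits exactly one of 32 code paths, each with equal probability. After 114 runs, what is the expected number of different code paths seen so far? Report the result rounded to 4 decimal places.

For each code path, P(seen in 114 runs) = 1 - (31/32)^114 = 0.97320.
By linearity of expectation, E[distinct seen] = 32·(1 - (31/32)^114) = 31.14240.

31.1424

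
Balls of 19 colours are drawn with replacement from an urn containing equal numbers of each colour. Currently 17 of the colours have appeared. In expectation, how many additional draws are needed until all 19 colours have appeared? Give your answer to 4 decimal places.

28.5000

The wait to go from k to k+1 distinct colours is geometric with mean 19/(19-k).
Sum over k = 17,...,18: E = 19/2 + 19/1 = 28.50000.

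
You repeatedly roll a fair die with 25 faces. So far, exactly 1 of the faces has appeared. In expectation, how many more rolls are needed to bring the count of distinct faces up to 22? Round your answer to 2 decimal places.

With k distinct faces already seen, the next new one takes an expected 25/(25-k) rolls.
Sum over k = 1,...,21: E = 25/24 + 25/23 + 25/22 + ... + 25/5 + 25/4 = 48.566.

48.57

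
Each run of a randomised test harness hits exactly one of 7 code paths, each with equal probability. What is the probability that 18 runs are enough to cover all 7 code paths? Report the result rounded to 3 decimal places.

By inclusion–exclusion over which code paths are missing,
P(all seen) = Σ_{j=0}^{7} (-1)^j C(7,j)((7-j)/7)^18
= 1.0000 - 0.4366 + 0.0492 - 0.0015 + 0.0000 - 0.0000 + 0.0000 - 0.0000
= 0.6112.

0.611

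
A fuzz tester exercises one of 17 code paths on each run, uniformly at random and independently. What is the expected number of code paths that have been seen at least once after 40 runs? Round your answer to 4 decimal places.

15.4958

For each code path, P(seen in 40 runs) = 1 - (16/17)^40 = 0.91152.
By linearity of expectation, E[distinct seen] = 17·(1 - (16/17)^40) = 15.49585.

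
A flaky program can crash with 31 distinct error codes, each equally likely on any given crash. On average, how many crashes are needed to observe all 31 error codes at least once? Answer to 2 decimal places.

124.84

The wait to go from k to k+1 distinct error codes is geometric with mean 31/(31-k).
E[T] = 31/31 + 31/30 + 31/29 + ... + 31/2 + 31/1 = 31·H_{31}.
H_{31} = 4.027, so E[T] = 124.845.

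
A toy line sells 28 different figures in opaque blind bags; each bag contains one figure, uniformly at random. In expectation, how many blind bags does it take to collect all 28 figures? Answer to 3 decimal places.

After k distinct figures have appeared, the next blind bag gives a new one with probability (28-k)/28, so the expected wait for the (k+1)-th is 28/(28-k).
E[T] = 28/28 + 28/27 + 28/26 + ... + 28/2 + 28/1 = 28·H_{28}.
H_{28} = 3.9272, so E[T] = 109.9608.

109.961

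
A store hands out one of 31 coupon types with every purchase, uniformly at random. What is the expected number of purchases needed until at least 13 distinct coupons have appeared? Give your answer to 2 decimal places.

With k distinct coupons already seen, the next new one arrives after an expected 31/(31-k) purchases.
Sum over k = 0,...,12: E = 31/31 + 31/30 + 31/29 + ... + 31/20 + 31/19 = 16.496.

16.50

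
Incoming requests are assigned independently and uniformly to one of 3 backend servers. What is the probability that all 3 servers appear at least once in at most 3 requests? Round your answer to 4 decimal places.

Let A_i be the event that server i is missing after 3 requests. By inclusion–exclusion on the A_i,
P(all seen) = Σ_{j=0}^{3} (-1)^j C(3,j)((3-j)/3)^3
= 1.00000 - 0.88889 + 0.11111 - 0.00000
= 0.22222.

0.2222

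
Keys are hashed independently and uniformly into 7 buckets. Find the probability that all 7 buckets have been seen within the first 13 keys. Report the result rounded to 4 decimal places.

Let A_i be the event that bucket i is missing after 13 keys. By inclusion–exclusion on the A_i,
P(all seen) = Σ_{j=0}^{7} (-1)^j C(7,j)((7-j)/7)^13
= 1.00000 - 0.94360 + 0.26458 - 0.02424 + 0.00058 - 0.00000 + 0.00000 - 0.00000
= 0.29731.

0.2973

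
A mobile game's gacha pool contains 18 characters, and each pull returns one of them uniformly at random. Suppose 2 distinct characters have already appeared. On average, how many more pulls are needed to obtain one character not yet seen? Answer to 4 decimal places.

1.1250

Each pull yields a new character with probability (18-2)/18 = 16/18, so the wait is geometric with mean 18/16.
E = 18/16 = 1.12500.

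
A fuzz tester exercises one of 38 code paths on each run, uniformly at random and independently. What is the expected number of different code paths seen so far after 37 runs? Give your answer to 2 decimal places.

23.83

For each code path, P(seen in 37 runs) = 1 - (37/38)^37 = 0.627.
By linearity of expectation, E[distinct seen] = 38·(1 - (37/38)^37) = 23.834.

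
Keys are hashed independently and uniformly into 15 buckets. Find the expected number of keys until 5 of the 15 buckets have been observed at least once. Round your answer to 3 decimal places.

Going from k to k+1 distinct takes a geometric number of keys with mean 15/(15-k).
Sum over k = 0,...,4: E = 15/15 + 15/14 + 15/13 + 15/12 + 15/11 = 5.8389.

5.839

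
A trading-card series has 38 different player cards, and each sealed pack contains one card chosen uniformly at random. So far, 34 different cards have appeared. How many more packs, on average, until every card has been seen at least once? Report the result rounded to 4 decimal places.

From k distinct to k+1 distinct takes on average 38/(38-k) packs.
Sum over k = 34,...,37: E = 38/4 + 38/3 + 38/2 + 38/1 = 79.16667.

79.1667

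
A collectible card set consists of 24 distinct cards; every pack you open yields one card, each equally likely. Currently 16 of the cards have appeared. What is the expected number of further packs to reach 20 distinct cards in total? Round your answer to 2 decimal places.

From k distinct to k+1 distinct takes on average 24/(24-k) packs.
Sum over k = 16,...,19: E = 24/8 + 24/7 + 24/6 + 24/5 = 15.229.

15.23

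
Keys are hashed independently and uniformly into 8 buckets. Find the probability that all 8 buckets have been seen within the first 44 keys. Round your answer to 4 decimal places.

Let A_i be the event that bucket i is missing after 44 keys. By inclusion–exclusion on the A_i,
P(all seen) = Σ_{j=0}^{8} (-1)^j C(8,j)((8-j)/8)^44
= 1.00000 - 0.02246 + 0.00009 - 0.00000 + 0.00000 - 0.00000 + 0.00000 - 0.00000 + 0.00000
= 0.97763.

0.9776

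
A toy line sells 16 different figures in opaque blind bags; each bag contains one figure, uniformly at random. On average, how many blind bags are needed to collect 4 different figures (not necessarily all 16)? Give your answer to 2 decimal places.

With k distinct figures already seen, the next new one arrives after an expected 16/(16-k) blind bags.
Sum over k = 0,...,3: E = 16/16 + 16/15 + 16/14 + 16/13 = 4.440.

4.44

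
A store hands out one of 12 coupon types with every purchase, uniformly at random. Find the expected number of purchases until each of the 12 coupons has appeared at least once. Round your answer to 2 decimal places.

37.24

Split into phases: going from k distinct to k+1 distinct takes on average 12/(12-k) purchases.
E[T] = 12/12 + 12/11 + 12/10 + ... + 12/2 + 12/1 = 12·H_{12}.
H_{12} = 3.103, so E[T] = 37.239.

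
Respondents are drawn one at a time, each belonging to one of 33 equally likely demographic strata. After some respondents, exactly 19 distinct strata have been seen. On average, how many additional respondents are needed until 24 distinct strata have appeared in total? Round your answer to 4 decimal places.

13.9456

The wait to go from k to k+1 distinct strata is geometric with mean 33/(33-k).
Sum over k = 19,...,23: E = 33/14 + 33/13 + 33/12 + 33/11 + 33/10 = 13.94560.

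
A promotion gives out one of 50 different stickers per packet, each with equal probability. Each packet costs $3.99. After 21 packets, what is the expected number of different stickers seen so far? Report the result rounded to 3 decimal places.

17.287

For each sticker, P(seen in 21 packets) = 1 - (49/50)^21 = 0.3457.
By linearity of expectation, E[distinct seen] = 50·(1 - (49/50)^21) = 17.2872.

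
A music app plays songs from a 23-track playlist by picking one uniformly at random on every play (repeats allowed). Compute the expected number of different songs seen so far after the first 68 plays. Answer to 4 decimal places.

For each song, P(seen in 68 plays) = 1 - (22/23)^68 = 0.95133.
By linearity of expectation, E[distinct seen] = 23·(1 - (22/23)^68) = 21.88062.

21.8806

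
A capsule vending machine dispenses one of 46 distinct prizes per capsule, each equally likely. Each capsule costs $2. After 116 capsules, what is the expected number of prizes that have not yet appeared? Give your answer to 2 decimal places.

3.59

For each prize, P(unseen after 116) = (45/46)^116 = 0.078.
By linearity of expectation, E[unseen] = 46·(45/46)^116 = 3.593.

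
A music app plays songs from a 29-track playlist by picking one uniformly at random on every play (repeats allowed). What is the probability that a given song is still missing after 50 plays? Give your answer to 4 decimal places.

On each play the fixed song fails to appear with probability 28/29.
P(still missing after 50) = (28/29)^50 = 0.17298.

0.1730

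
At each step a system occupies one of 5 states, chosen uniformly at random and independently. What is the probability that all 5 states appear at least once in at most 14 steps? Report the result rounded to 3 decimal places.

Let A_i be the event that state i is missing after 14 steps. By inclusion–exclusion on the A_i,
P(all seen) = Σ_{j=0}^{5} (-1)^j C(5,j)((5-j)/5)^14
= 1.0000 - 0.2199 + 0.0078 - 0.0000 + 0.0000 - 0.0000
= 0.7879.

0.788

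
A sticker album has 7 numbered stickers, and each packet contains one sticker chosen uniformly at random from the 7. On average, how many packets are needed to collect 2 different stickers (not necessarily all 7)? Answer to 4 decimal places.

Going from k to k+1 distinct takes a geometric number of packets with mean 7/(7-k).
Sum over k = 0,...,1: E = 7/7 + 7/6 = 2.16667.

2.1667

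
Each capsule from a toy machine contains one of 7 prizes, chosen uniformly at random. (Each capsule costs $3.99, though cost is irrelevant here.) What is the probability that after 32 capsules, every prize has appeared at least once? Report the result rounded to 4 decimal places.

Let A_i be the event that prize i is missing after 32 capsules. By inclusion–exclusion on the A_i,
P(all seen) = Σ_{j=0}^{7} (-1)^j C(7,j)((7-j)/7)^32
= 1.00000 - 0.05044 + 0.00044 - 0.00000 + 0.00000 - 0.00000 + 0.00000 - 0.00000
= 0.95000.

0.9500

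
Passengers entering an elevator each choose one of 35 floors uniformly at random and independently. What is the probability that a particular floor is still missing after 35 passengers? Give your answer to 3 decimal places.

On each passenger the fixed floor fails to appear with probability 34/35.
P(still missing after 35) = (34/35)^35 = 0.3626.

0.363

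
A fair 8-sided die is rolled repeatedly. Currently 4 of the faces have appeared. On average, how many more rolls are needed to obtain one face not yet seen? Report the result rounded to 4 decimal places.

2.0000

Each roll yields a new face with probability (8-4)/8 = 4/8, so the wait is geometric with mean 8/4.
E = 8/4 = 2.00000.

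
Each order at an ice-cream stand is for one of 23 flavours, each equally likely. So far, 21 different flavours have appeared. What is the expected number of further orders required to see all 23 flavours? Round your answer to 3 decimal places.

From k distinct to k+1 distinct takes on average 23/(23-k) orders.
Sum over k = 21,...,22: E = 23/2 + 23/1 = 34.5000.

34.500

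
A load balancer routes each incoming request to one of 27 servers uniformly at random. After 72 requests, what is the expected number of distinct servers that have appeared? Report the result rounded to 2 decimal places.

25.22

For each server, P(seen in 72 requests) = 1 - (26/27)^72 = 0.934.
By linearity of expectation, E[distinct seen] = 27·(1 - (26/27)^72) = 25.217.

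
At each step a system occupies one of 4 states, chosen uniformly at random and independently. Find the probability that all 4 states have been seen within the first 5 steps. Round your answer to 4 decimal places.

By inclusion–exclusion over which states are missing,
P(all seen) = Σ_{j=0}^{4} (-1)^j C(4,j)((4-j)/4)^5
= 1.00000 - 0.94922 + 0.18750 - 0.00391 + 0.00000
= 0.23438.

0.2344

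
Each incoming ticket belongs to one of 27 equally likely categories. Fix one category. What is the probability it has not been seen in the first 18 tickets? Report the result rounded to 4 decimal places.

Each ticket misses the fixed category with probability (27-1)/27 = 26/27, independently.
P(still missing after 18) = (26/27)^18 = 0.50696.

0.5070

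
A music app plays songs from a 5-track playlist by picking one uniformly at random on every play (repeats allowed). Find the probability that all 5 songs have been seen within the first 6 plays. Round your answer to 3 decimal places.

0.115

By inclusion–exclusion over which songs are missing,
P(all seen) = Σ_{j=0}^{5} (-1)^j C(5,j)((5-j)/5)^6
= 1.0000 - 1.3107 + 0.4666 - 0.0410 + 0.0003 - 0.0000
= 0.1152.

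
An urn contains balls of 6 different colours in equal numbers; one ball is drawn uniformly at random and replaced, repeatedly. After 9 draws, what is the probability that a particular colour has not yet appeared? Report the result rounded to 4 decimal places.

0.1938

Each draw misses the fixed colour with probability (6-1)/6 = 5/6, independently.
P(still missing after 9) = (5/6)^9 = 0.19381.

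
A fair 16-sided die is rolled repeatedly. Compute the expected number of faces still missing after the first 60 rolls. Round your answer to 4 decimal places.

For each face, P(unseen after 60) = (15/16)^60 = 0.02081.
By linearity of expectation, E[unseen] = 16·(15/16)^60 = 0.33296.

0.3330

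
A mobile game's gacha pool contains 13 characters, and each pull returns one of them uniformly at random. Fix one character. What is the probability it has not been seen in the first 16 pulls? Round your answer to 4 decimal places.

On each pull the fixed character fails to appear with probability 12/13.
P(still missing after 16) = (12/13)^16 = 0.27785.

0.2778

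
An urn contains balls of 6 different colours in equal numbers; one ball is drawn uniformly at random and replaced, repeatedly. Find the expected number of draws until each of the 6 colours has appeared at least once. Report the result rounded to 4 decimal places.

The wait to go from k to k+1 distinct colours is geometric with mean 6/(6-k).
E[T] = 6/6 + 6/5 + 6/4 + 6/3 + 6/2 + 6/1 = 6·H_{6}.
H_{6} = 2.45000, so E[T] = 14.70000.

14.7000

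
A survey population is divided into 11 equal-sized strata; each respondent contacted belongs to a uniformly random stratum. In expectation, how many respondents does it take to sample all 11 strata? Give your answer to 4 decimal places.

33.2187

Split into phases: going from k distinct to k+1 distinct takes on average 11/(11-k) respondents.
E[T] = 11/11 + 11/10 + 11/9 + ... + 11/2 + 11/1 = 11·H_{11}.
H_{11} = 3.01988, so E[T] = 33.21865.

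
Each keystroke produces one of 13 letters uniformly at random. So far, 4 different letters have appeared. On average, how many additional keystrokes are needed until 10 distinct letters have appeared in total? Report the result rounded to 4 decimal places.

12.9433

From k distinct to k+1 distinct takes on average 13/(13-k) keystrokes.
Sum over k = 4,...,9: E = 13/9 + 13/8 + 13/7 + 13/6 + 13/5 + 13/4 = 12.94325.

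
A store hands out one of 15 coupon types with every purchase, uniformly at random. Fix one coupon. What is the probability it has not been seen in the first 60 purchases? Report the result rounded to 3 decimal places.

Each purchase misses the fixed coupon with probability (15-1)/15 = 14/15, independently.
P(still missing after 60) = (14/15)^60 = 0.0159.

0.016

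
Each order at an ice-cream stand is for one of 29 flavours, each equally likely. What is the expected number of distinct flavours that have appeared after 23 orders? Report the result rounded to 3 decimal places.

16.062

For each flavour, P(seen in 23 orders) = 1 - (28/29)^23 = 0.5539.
By linearity of expectation, E[distinct seen] = 29·(1 - (28/29)^23) = 16.0617.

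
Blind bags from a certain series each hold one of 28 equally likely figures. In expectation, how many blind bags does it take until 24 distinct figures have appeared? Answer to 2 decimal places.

51.63

Going from k to k+1 distinct takes a geometric number of blind bags with mean 28/(28-k).
Sum over k = 0,...,23: E = 28/28 + 28/27 + 28/26 + ... + 28/6 + 28/5 = 51.627.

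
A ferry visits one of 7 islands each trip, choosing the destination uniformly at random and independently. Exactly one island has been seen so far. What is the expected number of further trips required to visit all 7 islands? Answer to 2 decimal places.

The wait to go from k to k+1 distinct islands is geometric with mean 7/(7-k).
Sum over k = 1,...,6: E = 7/6 + 7/5 + 7/4 + 7/3 + 7/2 + 7/1 = 17.150.

17.15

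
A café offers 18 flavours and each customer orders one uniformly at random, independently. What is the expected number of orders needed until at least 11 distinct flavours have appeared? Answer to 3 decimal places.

16.241

With k distinct flavours already seen, the next new one arrives after an expected 18/(18-k) orders.
Sum over k = 0,...,10: E = 18/18 + 18/17 + 18/16 + ... + 18/9 + 18/8 = 16.2405.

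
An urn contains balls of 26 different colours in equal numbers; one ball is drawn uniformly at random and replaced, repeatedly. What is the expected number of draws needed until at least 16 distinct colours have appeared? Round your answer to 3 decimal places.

Going from k to k+1 distinct takes a geometric number of draws with mean 26/(26-k).
Sum over k = 0,...,15: E = 26/26 + 26/25 + 26/24 + ... + 26/12 + 26/11 = 24.0617.

24.062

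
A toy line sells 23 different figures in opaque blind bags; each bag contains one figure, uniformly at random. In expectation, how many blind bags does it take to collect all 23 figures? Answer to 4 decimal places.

After k distinct figures have appeared, the next blind bag gives a new one with probability (23-k)/23, so the expected wait for the (k+1)-th is 23/(23-k).
E[T] = 23/23 + 23/22 + 23/21 + ... + 23/2 + 23/1 = 23·H_{23}.
H_{23} = 3.73429, so E[T] = 85.88870.

85.8887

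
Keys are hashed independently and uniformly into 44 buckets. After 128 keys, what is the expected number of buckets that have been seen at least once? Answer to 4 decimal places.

For each bucket, P(seen in 128 keys) = 1 - (43/44)^128 = 0.94727.
By linearity of expectation, E[distinct seen] = 44·(1 - (43/44)^128) = 41.68008.

41.6801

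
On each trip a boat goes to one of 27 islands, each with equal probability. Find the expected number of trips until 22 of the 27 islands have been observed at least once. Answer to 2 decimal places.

With k distinct islands already seen, the next new one arrives after an expected 27/(27-k) trips.
Sum over k = 0,...,21: E = 27/27 + 27/26 + 27/25 + ... + 27/7 + 27/6 = 43.419.

43.42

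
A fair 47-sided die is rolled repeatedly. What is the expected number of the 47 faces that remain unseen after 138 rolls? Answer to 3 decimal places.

For each face, P(unseen after 138) = (46/47)^138 = 0.0514.
By linearity of expectation, E[unseen] = 47·(46/47)^138 = 2.4164.

2.416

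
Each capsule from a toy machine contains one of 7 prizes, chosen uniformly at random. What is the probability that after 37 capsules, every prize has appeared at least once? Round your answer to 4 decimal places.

Let A_i be the event that prize i is missing after 37 capsules. By inclusion–exclusion on the A_i,
P(all seen) = Σ_{j=0}^{7} (-1)^j C(7,j)((7-j)/7)^37
= 1.00000 - 0.02334 + 0.00008 - 0.00000 + 0.00000 - 0.00000 + 0.00000 - 0.00000
= 0.97674.

0.9767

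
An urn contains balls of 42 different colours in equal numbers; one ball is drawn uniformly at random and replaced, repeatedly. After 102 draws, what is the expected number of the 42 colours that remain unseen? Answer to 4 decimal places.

For each colour, P(unseen after 102) = (41/42)^102 = 0.08561.
By linearity of expectation, E[unseen] = 42·(41/42)^102 = 3.59563.

3.5956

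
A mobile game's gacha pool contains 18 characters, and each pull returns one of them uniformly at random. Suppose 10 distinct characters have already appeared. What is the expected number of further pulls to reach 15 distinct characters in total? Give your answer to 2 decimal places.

The wait to go from k to k+1 distinct characters is geometric with mean 18/(18-k).
Sum over k = 10,...,14: E = 18/8 + 18/7 + 18/6 + 18/5 + 18/4 = 15.921.

15.92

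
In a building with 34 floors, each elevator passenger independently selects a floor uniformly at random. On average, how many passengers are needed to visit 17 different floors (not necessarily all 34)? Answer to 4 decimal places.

Going from k to k+1 distinct takes a geometric number of passengers with mean 34/(34-k).
Sum over k = 0,...,16: E = 34/34 + 34/33 + 34/32 + ... + 34/19 + 34/18 = 23.07435.

23.0744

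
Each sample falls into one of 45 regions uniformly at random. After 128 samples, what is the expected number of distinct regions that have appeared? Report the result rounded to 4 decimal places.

42.4651

For each region, P(seen in 128 samples) = 1 - (44/45)^128 = 0.94367.
By linearity of expectation, E[distinct seen] = 45·(1 - (44/45)^128) = 42.46514.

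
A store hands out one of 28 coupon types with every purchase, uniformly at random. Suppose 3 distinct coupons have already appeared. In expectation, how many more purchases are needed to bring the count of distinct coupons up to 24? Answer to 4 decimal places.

48.5135

The wait to go from k to k+1 distinct coupons is geometric with mean 28/(28-k).
Sum over k = 3,...,23: E = 28/25 + 28/24 + 28/23 + ... + 28/6 + 28/5 = 48.51350.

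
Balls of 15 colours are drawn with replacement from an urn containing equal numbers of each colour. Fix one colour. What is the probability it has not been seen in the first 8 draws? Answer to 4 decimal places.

Each draw misses the fixed colour with probability (15-1)/15 = 14/15, independently.
P(still missing after 8) = (14/15)^8 = 0.57583.

0.5758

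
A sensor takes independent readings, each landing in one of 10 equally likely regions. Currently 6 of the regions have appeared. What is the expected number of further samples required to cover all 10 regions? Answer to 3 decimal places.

20.833

The wait to go from k to k+1 distinct regions is geometric with mean 10/(10-k).
Sum over k = 6,...,9: E = 10/4 + 10/3 + 10/2 + 10/1 = 20.8333.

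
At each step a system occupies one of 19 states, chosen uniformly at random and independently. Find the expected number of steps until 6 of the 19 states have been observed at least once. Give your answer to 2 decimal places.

6.98

Going from k to k+1 distinct takes a geometric number of steps with mean 19/(19-k).
Sum over k = 0,...,5: E = 19/19 + 19/18 + 19/17 + 19/16 + 19/15 + 19/14 = 6.985.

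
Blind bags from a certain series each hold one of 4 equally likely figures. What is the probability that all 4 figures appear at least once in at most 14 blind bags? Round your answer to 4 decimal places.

0.9291

By inclusion–exclusion over which figures are missing,
P(all seen) = Σ_{j=0}^{4} (-1)^j C(4,j)((4-j)/4)^14
= 1.00000 - 0.07127 + 0.00037 - 0.00000 + 0.00000
= 0.92909.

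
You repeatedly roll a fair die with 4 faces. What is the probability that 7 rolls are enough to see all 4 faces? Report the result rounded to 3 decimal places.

By inclusion–exclusion over which faces are missing,
P(all seen) = Σ_{j=0}^{4} (-1)^j C(4,j)((4-j)/4)^7
= 1.0000 - 0.5339 + 0.0469 - 0.0002 + 0.0000
= 0.5127.

0.513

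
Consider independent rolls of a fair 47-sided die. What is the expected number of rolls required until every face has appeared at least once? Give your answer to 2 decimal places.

Split into phases: going from k distinct to k+1 distinct takes on average 47/(47-k) rolls.
E[T] = 47/47 + 47/46 + 47/45 + ... + 47/2 + 47/1 = 47·H_{47}.
H_{47} = 4.438, so E[T] = 208.584.

208.58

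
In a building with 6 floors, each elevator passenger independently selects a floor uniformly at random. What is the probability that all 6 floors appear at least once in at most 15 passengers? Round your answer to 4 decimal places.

By inclusion–exclusion over which floors are missing,
P(all seen) = Σ_{j=0}^{6} (-1)^j C(6,j)((6-j)/6)^15
= 1.00000 - 0.38943 + 0.03425 - 0.00061 + 0.00000 - 0.00000 + 0.00000
= 0.64421.

0.6442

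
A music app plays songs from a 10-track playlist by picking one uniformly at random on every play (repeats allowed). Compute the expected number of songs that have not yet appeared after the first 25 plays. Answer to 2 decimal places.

0.72

For each song, P(unseen after 25) = (9/10)^25 = 0.072.
By linearity of expectation, E[unseen] = 10·(9/10)^25 = 0.718.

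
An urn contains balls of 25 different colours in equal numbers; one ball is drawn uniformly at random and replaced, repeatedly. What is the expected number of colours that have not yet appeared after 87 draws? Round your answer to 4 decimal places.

0.7170

For each colour, P(unseen after 87) = (24/25)^87 = 0.02868.
By linearity of expectation, E[unseen] = 25·(24/25)^87 = 0.71703.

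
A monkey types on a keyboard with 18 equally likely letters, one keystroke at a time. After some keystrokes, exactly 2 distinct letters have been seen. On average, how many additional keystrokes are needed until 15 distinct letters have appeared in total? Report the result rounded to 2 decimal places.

27.85

With k distinct letters already seen, the next new one takes an expected 18/(18-k) keystrokes.
Sum over k = 2,...,14: E = 18/16 + 18/15 + 18/14 + ... + 18/5 + 18/4 = 27.853.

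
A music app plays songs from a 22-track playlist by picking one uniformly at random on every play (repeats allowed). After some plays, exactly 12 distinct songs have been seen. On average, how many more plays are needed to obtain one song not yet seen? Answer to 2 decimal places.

The number of plays until the next new song is geometric with success probability 10/22, so its mean is 22/10.
E = 22/10 = 2.200.

2.20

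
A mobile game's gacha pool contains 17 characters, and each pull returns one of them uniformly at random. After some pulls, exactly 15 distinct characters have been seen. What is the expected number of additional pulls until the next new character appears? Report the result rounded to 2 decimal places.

8.50

The number of pulls until the next new character is geometric with success probability 2/17, so its mean is 17/2.
E = 17/2 = 8.500.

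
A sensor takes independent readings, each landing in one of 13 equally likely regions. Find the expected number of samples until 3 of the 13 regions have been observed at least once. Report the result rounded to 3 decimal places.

3.265

With k distinct regions already seen, the next new one arrives after an expected 13/(13-k) samples.
Sum over k = 0,...,2: E = 13/13 + 13/12 + 13/11 = 3.2652.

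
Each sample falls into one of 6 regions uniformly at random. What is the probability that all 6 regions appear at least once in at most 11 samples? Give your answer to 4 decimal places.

0.3562

By inclusion–exclusion over which regions are missing,
P(all seen) = Σ_{j=0}^{6} (-1)^j C(6,j)((6-j)/6)^11
= 1.00000 - 0.80753 + 0.17342 - 0.00977 + 0.00008 - 0.00000 + 0.00000
= 0.35621.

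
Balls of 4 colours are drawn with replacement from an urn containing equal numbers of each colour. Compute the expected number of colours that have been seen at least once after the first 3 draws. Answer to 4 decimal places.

2.3125

For each colour, P(seen in 3 draws) = 1 - (3/4)^3 = 0.57813.
By linearity of expectation, E[distinct seen] = 4·(1 - (3/4)^3) = 2.31250.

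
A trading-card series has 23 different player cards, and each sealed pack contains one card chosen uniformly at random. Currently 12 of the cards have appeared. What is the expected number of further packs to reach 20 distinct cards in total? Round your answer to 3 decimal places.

27.291

With k distinct cards already seen, the next new one takes an expected 23/(23-k) packs.
Sum over k = 12,...,19: E = 23/11 + 23/10 + 23/9 + ... + 23/5 + 23/4 = 27.2905.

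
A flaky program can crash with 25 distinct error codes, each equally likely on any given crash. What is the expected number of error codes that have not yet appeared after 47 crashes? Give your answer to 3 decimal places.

3.670

For each error code, P(unseen after 47) = (24/25)^47 = 0.1468.
By linearity of expectation, E[unseen] = 25·(24/25)^47 = 3.6702.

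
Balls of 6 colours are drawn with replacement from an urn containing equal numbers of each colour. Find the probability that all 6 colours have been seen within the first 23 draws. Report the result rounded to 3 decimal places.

Let A_i be the event that colour i is missing after 23 draws. By inclusion–exclusion on the A_i,
P(all seen) = Σ_{j=0}^{6} (-1)^j C(6,j)((6-j)/6)^23
= 1.0000 - 0.0906 + 0.0013 - 0.0000 + 0.0000 - 0.0000 + 0.0000
= 0.9108.

0.911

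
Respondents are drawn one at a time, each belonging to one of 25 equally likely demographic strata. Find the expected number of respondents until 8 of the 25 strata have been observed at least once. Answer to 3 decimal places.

9.410

With k distinct strata already seen, the next new one arrives after an expected 25/(25-k) respondents.
Sum over k = 0,...,7: E = 25/25 + 25/24 + 25/23 + ... + 25/19 + 25/18 = 9.4101.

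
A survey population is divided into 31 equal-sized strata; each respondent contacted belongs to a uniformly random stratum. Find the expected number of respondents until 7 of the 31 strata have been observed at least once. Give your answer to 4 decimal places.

7.7899

With k distinct strata already seen, the next new one arrives after an expected 31/(31-k) respondents.
Sum over k = 0,...,6: E = 31/31 + 31/30 + 31/29 + ... + 31/26 + 31/25 = 7.78990.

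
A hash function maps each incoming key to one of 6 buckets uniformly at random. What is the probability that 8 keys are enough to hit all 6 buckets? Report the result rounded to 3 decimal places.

0.114

By inclusion–exclusion over which buckets are missing,
P(all seen) = Σ_{j=0}^{6} (-1)^j C(6,j)((6-j)/6)^8
= 1.0000 - 1.3954 + 0.5853 - 0.0781 + 0.0023 - 0.0000 + 0.0000
= 0.1140.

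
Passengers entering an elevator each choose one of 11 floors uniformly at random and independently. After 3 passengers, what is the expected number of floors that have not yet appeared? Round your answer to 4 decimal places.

For each floor, P(unseen after 3) = (10/11)^3 = 0.75131.
By linearity of expectation, E[unseen] = 11·(10/11)^3 = 8.26446.

8.2645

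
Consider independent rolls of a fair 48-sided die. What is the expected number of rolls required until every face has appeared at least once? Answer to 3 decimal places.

The wait to go from k to k+1 distinct faces is geometric with mean 48/(48-k).
E[T] = 48/48 + 48/47 + 48/46 + ... + 48/2 + 48/1 = 48·H_{48}.
H_{48} = 4.4588, so E[T] = 214.0223.

214.022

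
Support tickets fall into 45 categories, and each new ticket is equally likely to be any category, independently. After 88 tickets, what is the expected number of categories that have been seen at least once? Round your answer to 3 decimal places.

For each category, P(seen in 88 tickets) = 1 - (44/45)^88 = 0.8616.
By linearity of expectation, E[distinct seen] = 45·(1 - (44/45)^88) = 38.7720.

38.772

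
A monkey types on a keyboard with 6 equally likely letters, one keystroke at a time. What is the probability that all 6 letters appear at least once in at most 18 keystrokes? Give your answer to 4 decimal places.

By inclusion–exclusion over which letters are missing,
P(all seen) = Σ_{j=0}^{6} (-1)^j C(6,j)((6-j)/6)^18
= 1.00000 - 0.22537 + 0.01015 - 0.00008 + 0.00000 - 0.00000 + 0.00000
= 0.78471.

0.7847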